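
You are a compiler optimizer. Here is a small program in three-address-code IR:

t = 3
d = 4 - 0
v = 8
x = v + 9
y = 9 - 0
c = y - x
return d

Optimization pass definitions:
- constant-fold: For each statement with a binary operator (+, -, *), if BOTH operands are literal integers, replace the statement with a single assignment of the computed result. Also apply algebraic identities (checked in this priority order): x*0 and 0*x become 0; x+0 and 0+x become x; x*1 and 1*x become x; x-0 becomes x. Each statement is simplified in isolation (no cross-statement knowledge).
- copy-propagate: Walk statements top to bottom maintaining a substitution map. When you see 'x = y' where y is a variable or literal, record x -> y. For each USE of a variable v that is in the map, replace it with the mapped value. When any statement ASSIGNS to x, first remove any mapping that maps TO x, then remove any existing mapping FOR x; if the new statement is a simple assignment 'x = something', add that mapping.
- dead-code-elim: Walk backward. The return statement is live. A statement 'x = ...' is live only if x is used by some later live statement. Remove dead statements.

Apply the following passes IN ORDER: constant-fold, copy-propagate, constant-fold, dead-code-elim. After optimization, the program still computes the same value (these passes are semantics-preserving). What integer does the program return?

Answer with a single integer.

Initial IR:
  t = 3
  d = 4 - 0
  v = 8
  x = v + 9
  y = 9 - 0
  c = y - x
  return d
After constant-fold (7 stmts):
  t = 3
  d = 4
  v = 8
  x = v + 9
  y = 9
  c = y - x
  return d
After copy-propagate (7 stmts):
  t = 3
  d = 4
  v = 8
  x = 8 + 9
  y = 9
  c = 9 - x
  return 4
After constant-fold (7 stmts):
  t = 3
  d = 4
  v = 8
  x = 17
  y = 9
  c = 9 - x
  return 4
After dead-code-elim (1 stmts):
  return 4
Evaluate:
  t = 3  =>  t = 3
  d = 4 - 0  =>  d = 4
  v = 8  =>  v = 8
  x = v + 9  =>  x = 17
  y = 9 - 0  =>  y = 9
  c = y - x  =>  c = -8
  return d = 4

Answer: 4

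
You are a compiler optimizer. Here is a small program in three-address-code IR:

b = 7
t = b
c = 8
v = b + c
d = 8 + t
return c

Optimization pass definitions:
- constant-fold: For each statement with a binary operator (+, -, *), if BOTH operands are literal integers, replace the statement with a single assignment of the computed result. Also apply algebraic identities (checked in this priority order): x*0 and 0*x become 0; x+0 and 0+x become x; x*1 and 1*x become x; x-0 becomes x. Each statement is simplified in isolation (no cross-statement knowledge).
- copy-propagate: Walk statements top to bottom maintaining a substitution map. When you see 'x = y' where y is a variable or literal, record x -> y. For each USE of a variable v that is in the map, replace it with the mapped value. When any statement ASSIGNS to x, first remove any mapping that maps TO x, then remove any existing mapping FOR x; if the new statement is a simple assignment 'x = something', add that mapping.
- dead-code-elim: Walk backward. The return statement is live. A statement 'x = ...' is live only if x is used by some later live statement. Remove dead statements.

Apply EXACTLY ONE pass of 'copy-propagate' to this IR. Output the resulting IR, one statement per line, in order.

Answer: b = 7
t = 7
c = 8
v = 7 + 8
d = 8 + 7
return 8

Derivation:
Applying copy-propagate statement-by-statement:
  [1] b = 7  (unchanged)
  [2] t = b  -> t = 7
  [3] c = 8  (unchanged)
  [4] v = b + c  -> v = 7 + 8
  [5] d = 8 + t  -> d = 8 + 7
  [6] return c  -> return 8
Result (6 stmts):
  b = 7
  t = 7
  c = 8
  v = 7 + 8
  d = 8 + 7
  return 8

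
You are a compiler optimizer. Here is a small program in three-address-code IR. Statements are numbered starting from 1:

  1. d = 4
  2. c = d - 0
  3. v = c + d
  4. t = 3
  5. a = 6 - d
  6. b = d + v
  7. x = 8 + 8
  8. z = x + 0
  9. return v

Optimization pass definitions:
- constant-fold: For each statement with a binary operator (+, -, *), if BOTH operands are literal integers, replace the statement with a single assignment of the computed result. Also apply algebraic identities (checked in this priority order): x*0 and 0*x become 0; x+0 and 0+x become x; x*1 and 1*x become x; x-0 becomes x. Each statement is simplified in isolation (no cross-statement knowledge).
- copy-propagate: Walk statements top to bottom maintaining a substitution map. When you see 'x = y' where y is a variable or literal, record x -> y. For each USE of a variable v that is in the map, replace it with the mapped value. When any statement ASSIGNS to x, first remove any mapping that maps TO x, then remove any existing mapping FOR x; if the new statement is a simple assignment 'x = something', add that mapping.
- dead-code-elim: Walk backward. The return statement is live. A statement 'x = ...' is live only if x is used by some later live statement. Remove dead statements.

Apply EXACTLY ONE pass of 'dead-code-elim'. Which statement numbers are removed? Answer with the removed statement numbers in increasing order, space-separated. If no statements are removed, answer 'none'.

Backward liveness scan:
Stmt 1 'd = 4': KEEP (d is live); live-in = []
Stmt 2 'c = d - 0': KEEP (c is live); live-in = ['d']
Stmt 3 'v = c + d': KEEP (v is live); live-in = ['c', 'd']
Stmt 4 't = 3': DEAD (t not in live set ['v'])
Stmt 5 'a = 6 - d': DEAD (a not in live set ['v'])
Stmt 6 'b = d + v': DEAD (b not in live set ['v'])
Stmt 7 'x = 8 + 8': DEAD (x not in live set ['v'])
Stmt 8 'z = x + 0': DEAD (z not in live set ['v'])
Stmt 9 'return v': KEEP (return); live-in = ['v']
Removed statement numbers: [4, 5, 6, 7, 8]
Surviving IR:
  d = 4
  c = d - 0
  v = c + d
  return v

Answer: 4 5 6 7 8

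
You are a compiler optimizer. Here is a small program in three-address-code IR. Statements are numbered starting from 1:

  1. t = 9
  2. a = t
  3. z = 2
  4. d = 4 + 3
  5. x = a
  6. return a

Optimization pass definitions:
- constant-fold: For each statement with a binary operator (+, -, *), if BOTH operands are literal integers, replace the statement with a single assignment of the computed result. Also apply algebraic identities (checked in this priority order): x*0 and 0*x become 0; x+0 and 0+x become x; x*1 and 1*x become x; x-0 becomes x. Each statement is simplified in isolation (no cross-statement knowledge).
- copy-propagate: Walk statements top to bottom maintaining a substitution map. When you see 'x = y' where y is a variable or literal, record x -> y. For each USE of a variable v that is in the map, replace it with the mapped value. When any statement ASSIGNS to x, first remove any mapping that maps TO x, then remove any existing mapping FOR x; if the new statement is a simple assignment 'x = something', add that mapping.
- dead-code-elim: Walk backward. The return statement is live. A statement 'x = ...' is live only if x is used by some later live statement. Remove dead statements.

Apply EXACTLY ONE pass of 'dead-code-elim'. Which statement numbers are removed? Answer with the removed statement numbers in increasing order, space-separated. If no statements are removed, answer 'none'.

Backward liveness scan:
Stmt 1 't = 9': KEEP (t is live); live-in = []
Stmt 2 'a = t': KEEP (a is live); live-in = ['t']
Stmt 3 'z = 2': DEAD (z not in live set ['a'])
Stmt 4 'd = 4 + 3': DEAD (d not in live set ['a'])
Stmt 5 'x = a': DEAD (x not in live set ['a'])
Stmt 6 'return a': KEEP (return); live-in = ['a']
Removed statement numbers: [3, 4, 5]
Surviving IR:
  t = 9
  a = t
  return a

Answer: 3 4 5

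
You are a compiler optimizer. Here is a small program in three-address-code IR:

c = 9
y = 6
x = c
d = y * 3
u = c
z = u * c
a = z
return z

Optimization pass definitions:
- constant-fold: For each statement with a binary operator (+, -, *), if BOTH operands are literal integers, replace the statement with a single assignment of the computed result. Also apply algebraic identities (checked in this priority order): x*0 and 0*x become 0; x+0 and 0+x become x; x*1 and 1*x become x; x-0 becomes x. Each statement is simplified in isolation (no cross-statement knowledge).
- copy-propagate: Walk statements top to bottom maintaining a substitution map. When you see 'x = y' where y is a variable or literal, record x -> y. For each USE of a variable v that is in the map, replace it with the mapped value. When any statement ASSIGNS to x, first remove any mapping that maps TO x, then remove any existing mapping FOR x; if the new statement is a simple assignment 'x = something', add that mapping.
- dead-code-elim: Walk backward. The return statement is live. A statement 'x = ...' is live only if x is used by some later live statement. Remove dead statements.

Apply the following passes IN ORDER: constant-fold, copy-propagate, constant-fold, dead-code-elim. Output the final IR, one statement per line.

Initial IR:
  c = 9
  y = 6
  x = c
  d = y * 3
  u = c
  z = u * c
  a = z
  return z
After constant-fold (8 stmts):
  c = 9
  y = 6
  x = c
  d = y * 3
  u = c
  z = u * c
  a = z
  return z
After copy-propagate (8 stmts):
  c = 9
  y = 6
  x = 9
  d = 6 * 3
  u = 9
  z = 9 * 9
  a = z
  return z
After constant-fold (8 stmts):
  c = 9
  y = 6
  x = 9
  d = 18
  u = 9
  z = 81
  a = z
  return z
After dead-code-elim (2 stmts):
  z = 81
  return z

Answer: z = 81
return z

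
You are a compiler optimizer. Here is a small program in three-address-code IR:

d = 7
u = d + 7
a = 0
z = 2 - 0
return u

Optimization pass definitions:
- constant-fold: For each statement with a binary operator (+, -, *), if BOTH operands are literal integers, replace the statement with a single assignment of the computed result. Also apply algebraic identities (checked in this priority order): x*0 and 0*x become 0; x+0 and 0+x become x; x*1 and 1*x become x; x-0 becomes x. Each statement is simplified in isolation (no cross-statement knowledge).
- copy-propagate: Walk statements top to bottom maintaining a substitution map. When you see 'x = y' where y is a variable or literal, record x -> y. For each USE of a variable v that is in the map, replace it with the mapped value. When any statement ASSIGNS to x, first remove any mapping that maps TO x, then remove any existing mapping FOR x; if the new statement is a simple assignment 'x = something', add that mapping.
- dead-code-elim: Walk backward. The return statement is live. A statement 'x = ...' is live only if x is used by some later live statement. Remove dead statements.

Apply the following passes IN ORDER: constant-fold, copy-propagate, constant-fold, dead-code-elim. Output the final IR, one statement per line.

Answer: u = 14
return u

Derivation:
Initial IR:
  d = 7
  u = d + 7
  a = 0
  z = 2 - 0
  return u
After constant-fold (5 stmts):
  d = 7
  u = d + 7
  a = 0
  z = 2
  return u
After copy-propagate (5 stmts):
  d = 7
  u = 7 + 7
  a = 0
  z = 2
  return u
After constant-fold (5 stmts):
  d = 7
  u = 14
  a = 0
  z = 2
  return u
After dead-code-elim (2 stmts):
  u = 14
  return u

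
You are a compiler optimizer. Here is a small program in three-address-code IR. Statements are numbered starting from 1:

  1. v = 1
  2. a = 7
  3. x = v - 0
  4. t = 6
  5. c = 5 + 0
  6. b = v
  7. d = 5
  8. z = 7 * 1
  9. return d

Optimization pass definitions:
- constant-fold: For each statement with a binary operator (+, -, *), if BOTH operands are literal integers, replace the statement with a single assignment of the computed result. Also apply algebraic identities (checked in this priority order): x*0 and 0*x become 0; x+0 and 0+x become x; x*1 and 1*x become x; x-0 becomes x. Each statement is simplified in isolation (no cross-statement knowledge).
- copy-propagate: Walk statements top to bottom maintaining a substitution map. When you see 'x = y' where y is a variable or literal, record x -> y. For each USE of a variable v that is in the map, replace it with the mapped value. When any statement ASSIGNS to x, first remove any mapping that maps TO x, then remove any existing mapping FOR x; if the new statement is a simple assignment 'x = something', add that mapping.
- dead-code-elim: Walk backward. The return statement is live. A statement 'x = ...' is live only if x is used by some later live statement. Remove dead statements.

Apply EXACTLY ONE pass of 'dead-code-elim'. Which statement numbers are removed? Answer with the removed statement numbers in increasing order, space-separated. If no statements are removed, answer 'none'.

Answer: 1 2 3 4 5 6 8

Derivation:
Backward liveness scan:
Stmt 1 'v = 1': DEAD (v not in live set [])
Stmt 2 'a = 7': DEAD (a not in live set [])
Stmt 3 'x = v - 0': DEAD (x not in live set [])
Stmt 4 't = 6': DEAD (t not in live set [])
Stmt 5 'c = 5 + 0': DEAD (c not in live set [])
Stmt 6 'b = v': DEAD (b not in live set [])
Stmt 7 'd = 5': KEEP (d is live); live-in = []
Stmt 8 'z = 7 * 1': DEAD (z not in live set ['d'])
Stmt 9 'return d': KEEP (return); live-in = ['d']
Removed statement numbers: [1, 2, 3, 4, 5, 6, 8]
Surviving IR:
  d = 5
  return d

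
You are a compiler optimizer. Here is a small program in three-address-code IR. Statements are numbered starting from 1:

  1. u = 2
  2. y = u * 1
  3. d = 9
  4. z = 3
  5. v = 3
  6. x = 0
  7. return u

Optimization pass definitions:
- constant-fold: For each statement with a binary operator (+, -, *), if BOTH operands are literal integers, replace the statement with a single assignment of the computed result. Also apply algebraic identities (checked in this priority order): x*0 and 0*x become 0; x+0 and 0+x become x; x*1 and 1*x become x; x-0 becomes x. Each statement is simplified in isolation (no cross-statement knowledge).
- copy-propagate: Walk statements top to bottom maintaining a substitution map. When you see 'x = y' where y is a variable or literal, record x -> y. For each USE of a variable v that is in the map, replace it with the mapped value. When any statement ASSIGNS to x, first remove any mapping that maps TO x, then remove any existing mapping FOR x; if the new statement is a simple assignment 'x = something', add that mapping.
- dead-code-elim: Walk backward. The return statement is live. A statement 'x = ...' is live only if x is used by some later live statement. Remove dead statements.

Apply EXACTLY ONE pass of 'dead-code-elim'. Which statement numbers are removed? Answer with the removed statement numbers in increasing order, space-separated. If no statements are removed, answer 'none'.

Answer: 2 3 4 5 6

Derivation:
Backward liveness scan:
Stmt 1 'u = 2': KEEP (u is live); live-in = []
Stmt 2 'y = u * 1': DEAD (y not in live set ['u'])
Stmt 3 'd = 9': DEAD (d not in live set ['u'])
Stmt 4 'z = 3': DEAD (z not in live set ['u'])
Stmt 5 'v = 3': DEAD (v not in live set ['u'])
Stmt 6 'x = 0': DEAD (x not in live set ['u'])
Stmt 7 'return u': KEEP (return); live-in = ['u']
Removed statement numbers: [2, 3, 4, 5, 6]
Surviving IR:
  u = 2
  return u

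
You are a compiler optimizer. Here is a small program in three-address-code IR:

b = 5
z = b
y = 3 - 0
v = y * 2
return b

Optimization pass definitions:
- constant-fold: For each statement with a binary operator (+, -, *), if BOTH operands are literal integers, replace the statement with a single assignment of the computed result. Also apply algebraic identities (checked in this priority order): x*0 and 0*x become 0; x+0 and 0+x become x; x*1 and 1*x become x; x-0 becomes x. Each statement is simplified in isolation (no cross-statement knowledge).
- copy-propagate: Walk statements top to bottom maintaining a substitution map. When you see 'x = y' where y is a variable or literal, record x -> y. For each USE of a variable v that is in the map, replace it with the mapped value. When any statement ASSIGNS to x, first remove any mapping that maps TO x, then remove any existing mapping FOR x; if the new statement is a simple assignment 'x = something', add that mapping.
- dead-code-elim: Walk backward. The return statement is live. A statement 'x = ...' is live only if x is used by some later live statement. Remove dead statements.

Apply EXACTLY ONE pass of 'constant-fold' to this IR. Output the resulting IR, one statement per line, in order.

Answer: b = 5
z = b
y = 3
v = y * 2
return b

Derivation:
Applying constant-fold statement-by-statement:
  [1] b = 5  (unchanged)
  [2] z = b  (unchanged)
  [3] y = 3 - 0  -> y = 3
  [4] v = y * 2  (unchanged)
  [5] return b  (unchanged)
Result (5 stmts):
  b = 5
  z = b
  y = 3
  v = y * 2
  return b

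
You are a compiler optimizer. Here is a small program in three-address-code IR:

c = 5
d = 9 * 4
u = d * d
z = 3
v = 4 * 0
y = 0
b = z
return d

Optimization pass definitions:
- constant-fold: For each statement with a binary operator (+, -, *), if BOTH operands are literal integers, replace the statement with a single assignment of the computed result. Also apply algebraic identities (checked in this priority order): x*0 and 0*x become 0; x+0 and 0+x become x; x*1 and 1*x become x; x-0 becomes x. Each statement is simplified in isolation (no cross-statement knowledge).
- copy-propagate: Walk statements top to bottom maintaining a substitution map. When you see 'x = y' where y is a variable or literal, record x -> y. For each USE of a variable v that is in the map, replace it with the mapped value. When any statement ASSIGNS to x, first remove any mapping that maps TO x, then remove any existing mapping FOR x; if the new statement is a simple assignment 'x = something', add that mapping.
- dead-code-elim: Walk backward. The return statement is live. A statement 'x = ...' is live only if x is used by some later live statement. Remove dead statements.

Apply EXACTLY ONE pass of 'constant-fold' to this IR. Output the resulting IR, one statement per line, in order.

Applying constant-fold statement-by-statement:
  [1] c = 5  (unchanged)
  [2] d = 9 * 4  -> d = 36
  [3] u = d * d  (unchanged)
  [4] z = 3  (unchanged)
  [5] v = 4 * 0  -> v = 0
  [6] y = 0  (unchanged)
  [7] b = z  (unchanged)
  [8] return d  (unchanged)
Result (8 stmts):
  c = 5
  d = 36
  u = d * d
  z = 3
  v = 0
  y = 0
  b = z
  return d

Answer: c = 5
d = 36
u = d * d
z = 3
v = 0
y = 0
b = z
return d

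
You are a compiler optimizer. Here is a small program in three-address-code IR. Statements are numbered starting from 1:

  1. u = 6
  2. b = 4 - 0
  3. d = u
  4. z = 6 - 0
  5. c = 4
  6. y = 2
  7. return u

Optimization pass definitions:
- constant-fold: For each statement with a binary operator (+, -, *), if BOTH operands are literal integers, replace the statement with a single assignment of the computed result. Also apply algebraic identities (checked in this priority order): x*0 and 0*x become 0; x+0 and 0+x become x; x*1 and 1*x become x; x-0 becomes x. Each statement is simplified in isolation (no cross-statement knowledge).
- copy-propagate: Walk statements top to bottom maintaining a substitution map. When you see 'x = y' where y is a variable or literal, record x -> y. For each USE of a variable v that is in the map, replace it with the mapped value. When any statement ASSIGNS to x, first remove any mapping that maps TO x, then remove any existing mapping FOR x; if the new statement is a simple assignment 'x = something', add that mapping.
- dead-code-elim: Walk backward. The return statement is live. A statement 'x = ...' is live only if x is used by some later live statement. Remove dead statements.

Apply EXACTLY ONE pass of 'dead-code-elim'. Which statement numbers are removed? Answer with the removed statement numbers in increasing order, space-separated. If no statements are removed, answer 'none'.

Backward liveness scan:
Stmt 1 'u = 6': KEEP (u is live); live-in = []
Stmt 2 'b = 4 - 0': DEAD (b not in live set ['u'])
Stmt 3 'd = u': DEAD (d not in live set ['u'])
Stmt 4 'z = 6 - 0': DEAD (z not in live set ['u'])
Stmt 5 'c = 4': DEAD (c not in live set ['u'])
Stmt 6 'y = 2': DEAD (y not in live set ['u'])
Stmt 7 'return u': KEEP (return); live-in = ['u']
Removed statement numbers: [2, 3, 4, 5, 6]
Surviving IR:
  u = 6
  return u

Answer: 2 3 4 5 6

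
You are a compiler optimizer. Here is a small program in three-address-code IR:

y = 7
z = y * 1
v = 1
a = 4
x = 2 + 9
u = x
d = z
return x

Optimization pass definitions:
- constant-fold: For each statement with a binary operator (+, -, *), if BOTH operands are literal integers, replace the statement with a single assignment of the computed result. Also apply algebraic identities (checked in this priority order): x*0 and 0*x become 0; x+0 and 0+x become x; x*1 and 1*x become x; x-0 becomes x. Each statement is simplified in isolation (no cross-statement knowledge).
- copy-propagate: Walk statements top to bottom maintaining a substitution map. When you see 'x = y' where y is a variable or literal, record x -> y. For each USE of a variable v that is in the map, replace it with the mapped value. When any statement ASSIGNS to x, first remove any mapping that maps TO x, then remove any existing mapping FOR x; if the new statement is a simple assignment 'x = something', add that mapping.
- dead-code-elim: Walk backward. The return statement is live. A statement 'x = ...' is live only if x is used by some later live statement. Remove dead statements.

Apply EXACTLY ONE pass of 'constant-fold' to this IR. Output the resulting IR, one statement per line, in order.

Answer: y = 7
z = y
v = 1
a = 4
x = 11
u = x
d = z
return x

Derivation:
Applying constant-fold statement-by-statement:
  [1] y = 7  (unchanged)
  [2] z = y * 1  -> z = y
  [3] v = 1  (unchanged)
  [4] a = 4  (unchanged)
  [5] x = 2 + 9  -> x = 11
  [6] u = x  (unchanged)
  [7] d = z  (unchanged)
  [8] return x  (unchanged)
Result (8 stmts):
  y = 7
  z = y
  v = 1
  a = 4
  x = 11
  u = x
  d = z
  return x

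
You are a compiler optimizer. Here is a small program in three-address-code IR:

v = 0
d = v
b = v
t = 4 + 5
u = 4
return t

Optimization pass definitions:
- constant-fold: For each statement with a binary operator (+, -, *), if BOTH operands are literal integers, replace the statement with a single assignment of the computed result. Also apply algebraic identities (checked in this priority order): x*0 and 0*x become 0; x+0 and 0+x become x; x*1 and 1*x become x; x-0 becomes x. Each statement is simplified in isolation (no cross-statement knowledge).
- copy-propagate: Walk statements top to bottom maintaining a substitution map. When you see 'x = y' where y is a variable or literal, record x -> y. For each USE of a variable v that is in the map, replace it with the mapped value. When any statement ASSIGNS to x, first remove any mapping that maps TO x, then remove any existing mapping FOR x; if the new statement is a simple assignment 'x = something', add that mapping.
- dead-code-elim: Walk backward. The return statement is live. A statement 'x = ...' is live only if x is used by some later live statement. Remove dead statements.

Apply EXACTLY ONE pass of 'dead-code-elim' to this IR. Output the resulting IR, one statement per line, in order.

Applying dead-code-elim statement-by-statement:
  [6] return t  -> KEEP (return); live=['t']
  [5] u = 4  -> DEAD (u not live)
  [4] t = 4 + 5  -> KEEP; live=[]
  [3] b = v  -> DEAD (b not live)
  [2] d = v  -> DEAD (d not live)
  [1] v = 0  -> DEAD (v not live)
Result (2 stmts):
  t = 4 + 5
  return t

Answer: t = 4 + 5
return t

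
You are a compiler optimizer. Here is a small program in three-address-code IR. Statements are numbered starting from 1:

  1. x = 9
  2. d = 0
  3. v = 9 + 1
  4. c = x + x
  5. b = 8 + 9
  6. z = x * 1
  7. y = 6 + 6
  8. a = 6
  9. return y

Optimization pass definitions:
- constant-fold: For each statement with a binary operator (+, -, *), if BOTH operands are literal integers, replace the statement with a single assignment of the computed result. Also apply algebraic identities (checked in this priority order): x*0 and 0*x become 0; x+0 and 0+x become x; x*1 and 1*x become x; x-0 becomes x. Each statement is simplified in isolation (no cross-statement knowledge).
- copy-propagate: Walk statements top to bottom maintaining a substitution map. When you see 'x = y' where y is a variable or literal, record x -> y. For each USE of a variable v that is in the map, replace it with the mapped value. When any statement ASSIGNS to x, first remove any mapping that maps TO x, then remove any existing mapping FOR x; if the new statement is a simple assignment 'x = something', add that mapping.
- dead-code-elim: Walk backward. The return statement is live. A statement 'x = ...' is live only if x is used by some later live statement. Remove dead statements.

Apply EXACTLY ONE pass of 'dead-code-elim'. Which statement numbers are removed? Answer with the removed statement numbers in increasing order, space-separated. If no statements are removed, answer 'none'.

Backward liveness scan:
Stmt 1 'x = 9': DEAD (x not in live set [])
Stmt 2 'd = 0': DEAD (d not in live set [])
Stmt 3 'v = 9 + 1': DEAD (v not in live set [])
Stmt 4 'c = x + x': DEAD (c not in live set [])
Stmt 5 'b = 8 + 9': DEAD (b not in live set [])
Stmt 6 'z = x * 1': DEAD (z not in live set [])
Stmt 7 'y = 6 + 6': KEEP (y is live); live-in = []
Stmt 8 'a = 6': DEAD (a not in live set ['y'])
Stmt 9 'return y': KEEP (return); live-in = ['y']
Removed statement numbers: [1, 2, 3, 4, 5, 6, 8]
Surviving IR:
  y = 6 + 6
  return y

Answer: 1 2 3 4 5 6 8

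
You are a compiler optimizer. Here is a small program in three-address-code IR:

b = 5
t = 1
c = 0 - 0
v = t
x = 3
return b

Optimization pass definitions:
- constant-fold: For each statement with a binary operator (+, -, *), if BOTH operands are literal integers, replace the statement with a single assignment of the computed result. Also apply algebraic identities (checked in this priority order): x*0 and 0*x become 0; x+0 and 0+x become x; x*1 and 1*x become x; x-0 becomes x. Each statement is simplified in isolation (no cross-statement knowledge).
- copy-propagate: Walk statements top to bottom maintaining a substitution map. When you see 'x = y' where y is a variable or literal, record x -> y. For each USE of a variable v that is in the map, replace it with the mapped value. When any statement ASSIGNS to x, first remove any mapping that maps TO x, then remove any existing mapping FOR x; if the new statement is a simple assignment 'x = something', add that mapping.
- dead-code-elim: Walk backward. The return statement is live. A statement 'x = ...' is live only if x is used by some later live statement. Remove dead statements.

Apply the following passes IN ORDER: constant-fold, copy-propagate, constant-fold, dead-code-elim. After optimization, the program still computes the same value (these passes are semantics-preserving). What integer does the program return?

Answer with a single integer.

Answer: 5

Derivation:
Initial IR:
  b = 5
  t = 1
  c = 0 - 0
  v = t
  x = 3
  return b
After constant-fold (6 stmts):
  b = 5
  t = 1
  c = 0
  v = t
  x = 3
  return b
After copy-propagate (6 stmts):
  b = 5
  t = 1
  c = 0
  v = 1
  x = 3
  return 5
After constant-fold (6 stmts):
  b = 5
  t = 1
  c = 0
  v = 1
  x = 3
  return 5
After dead-code-elim (1 stmts):
  return 5
Evaluate:
  b = 5  =>  b = 5
  t = 1  =>  t = 1
  c = 0 - 0  =>  c = 0
  v = t  =>  v = 1
  x = 3  =>  x = 3
  return b = 5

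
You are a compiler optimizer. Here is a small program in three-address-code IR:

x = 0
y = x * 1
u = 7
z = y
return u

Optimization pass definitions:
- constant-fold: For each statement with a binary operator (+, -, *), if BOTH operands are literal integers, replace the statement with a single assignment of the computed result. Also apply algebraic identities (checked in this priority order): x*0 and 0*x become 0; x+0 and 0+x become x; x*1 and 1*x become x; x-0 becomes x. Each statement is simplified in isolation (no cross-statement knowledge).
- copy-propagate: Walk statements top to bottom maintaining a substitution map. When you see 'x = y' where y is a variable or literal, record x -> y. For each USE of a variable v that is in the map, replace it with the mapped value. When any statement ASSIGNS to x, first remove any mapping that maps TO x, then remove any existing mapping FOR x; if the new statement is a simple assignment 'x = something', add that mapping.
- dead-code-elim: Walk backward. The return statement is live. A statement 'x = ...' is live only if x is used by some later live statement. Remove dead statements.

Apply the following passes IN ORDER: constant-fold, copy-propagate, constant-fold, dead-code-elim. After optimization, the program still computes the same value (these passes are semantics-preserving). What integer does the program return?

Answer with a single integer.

Answer: 7

Derivation:
Initial IR:
  x = 0
  y = x * 1
  u = 7
  z = y
  return u
After constant-fold (5 stmts):
  x = 0
  y = x
  u = 7
  z = y
  return u
After copy-propagate (5 stmts):
  x = 0
  y = 0
  u = 7
  z = 0
  return 7
After constant-fold (5 stmts):
  x = 0
  y = 0
  u = 7
  z = 0
  return 7
After dead-code-elim (1 stmts):
  return 7
Evaluate:
  x = 0  =>  x = 0
  y = x * 1  =>  y = 0
  u = 7  =>  u = 7
  z = y  =>  z = 0
  return u = 7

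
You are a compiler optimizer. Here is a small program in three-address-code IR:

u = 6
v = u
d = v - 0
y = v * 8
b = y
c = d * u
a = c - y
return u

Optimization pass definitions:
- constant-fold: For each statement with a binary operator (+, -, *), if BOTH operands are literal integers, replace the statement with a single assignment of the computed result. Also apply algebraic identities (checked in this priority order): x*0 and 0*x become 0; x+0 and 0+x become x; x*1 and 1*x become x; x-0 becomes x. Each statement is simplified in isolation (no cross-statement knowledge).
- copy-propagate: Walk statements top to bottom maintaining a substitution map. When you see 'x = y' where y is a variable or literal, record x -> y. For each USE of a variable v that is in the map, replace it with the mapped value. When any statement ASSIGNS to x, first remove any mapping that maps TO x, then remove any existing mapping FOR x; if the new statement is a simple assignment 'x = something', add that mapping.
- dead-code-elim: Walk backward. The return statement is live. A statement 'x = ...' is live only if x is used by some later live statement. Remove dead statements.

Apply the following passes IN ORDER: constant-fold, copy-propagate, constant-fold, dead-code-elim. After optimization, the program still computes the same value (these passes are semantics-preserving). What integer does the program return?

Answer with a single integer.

Answer: 6

Derivation:
Initial IR:
  u = 6
  v = u
  d = v - 0
  y = v * 8
  b = y
  c = d * u
  a = c - y
  return u
After constant-fold (8 stmts):
  u = 6
  v = u
  d = v
  y = v * 8
  b = y
  c = d * u
  a = c - y
  return u
After copy-propagate (8 stmts):
  u = 6
  v = 6
  d = 6
  y = 6 * 8
  b = y
  c = 6 * 6
  a = c - y
  return 6
After constant-fold (8 stmts):
  u = 6
  v = 6
  d = 6
  y = 48
  b = y
  c = 36
  a = c - y
  return 6
After dead-code-elim (1 stmts):
  return 6
Evaluate:
  u = 6  =>  u = 6
  v = u  =>  v = 6
  d = v - 0  =>  d = 6
  y = v * 8  =>  y = 48
  b = y  =>  b = 48
  c = d * u  =>  c = 36
  a = c - y  =>  a = -12
  return u = 6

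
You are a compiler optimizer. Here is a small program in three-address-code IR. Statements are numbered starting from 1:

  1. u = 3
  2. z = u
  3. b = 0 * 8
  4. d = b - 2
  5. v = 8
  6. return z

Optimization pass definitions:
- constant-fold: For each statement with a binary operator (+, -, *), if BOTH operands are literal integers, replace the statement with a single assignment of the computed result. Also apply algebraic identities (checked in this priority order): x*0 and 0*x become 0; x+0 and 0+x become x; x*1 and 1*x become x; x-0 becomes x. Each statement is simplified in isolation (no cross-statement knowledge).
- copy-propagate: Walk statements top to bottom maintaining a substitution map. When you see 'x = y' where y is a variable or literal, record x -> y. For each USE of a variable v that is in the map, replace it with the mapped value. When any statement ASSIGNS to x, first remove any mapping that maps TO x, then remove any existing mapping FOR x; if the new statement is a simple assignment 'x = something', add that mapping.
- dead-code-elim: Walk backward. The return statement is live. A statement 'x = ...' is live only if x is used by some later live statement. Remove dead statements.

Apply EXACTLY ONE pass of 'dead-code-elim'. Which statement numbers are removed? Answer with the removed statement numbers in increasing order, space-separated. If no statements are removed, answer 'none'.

Answer: 3 4 5

Derivation:
Backward liveness scan:
Stmt 1 'u = 3': KEEP (u is live); live-in = []
Stmt 2 'z = u': KEEP (z is live); live-in = ['u']
Stmt 3 'b = 0 * 8': DEAD (b not in live set ['z'])
Stmt 4 'd = b - 2': DEAD (d not in live set ['z'])
Stmt 5 'v = 8': DEAD (v not in live set ['z'])
Stmt 6 'return z': KEEP (return); live-in = ['z']
Removed statement numbers: [3, 4, 5]
Surviving IR:
  u = 3
  z = u
  return z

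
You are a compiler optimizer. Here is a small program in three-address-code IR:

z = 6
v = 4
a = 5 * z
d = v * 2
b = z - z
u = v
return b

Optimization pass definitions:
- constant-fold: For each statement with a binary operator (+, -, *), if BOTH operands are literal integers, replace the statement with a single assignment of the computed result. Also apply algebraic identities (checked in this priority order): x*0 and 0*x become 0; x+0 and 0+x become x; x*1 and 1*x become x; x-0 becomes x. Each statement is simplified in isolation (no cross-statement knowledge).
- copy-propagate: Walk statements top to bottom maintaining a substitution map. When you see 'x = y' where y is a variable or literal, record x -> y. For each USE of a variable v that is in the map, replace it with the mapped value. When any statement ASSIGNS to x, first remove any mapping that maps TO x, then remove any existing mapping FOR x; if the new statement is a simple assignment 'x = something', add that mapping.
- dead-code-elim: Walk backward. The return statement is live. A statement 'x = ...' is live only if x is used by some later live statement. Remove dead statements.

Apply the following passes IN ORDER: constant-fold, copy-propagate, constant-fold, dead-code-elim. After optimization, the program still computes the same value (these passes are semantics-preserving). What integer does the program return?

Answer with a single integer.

Initial IR:
  z = 6
  v = 4
  a = 5 * z
  d = v * 2
  b = z - z
  u = v
  return b
After constant-fold (7 stmts):
  z = 6
  v = 4
  a = 5 * z
  d = v * 2
  b = z - z
  u = v
  return b
After copy-propagate (7 stmts):
  z = 6
  v = 4
  a = 5 * 6
  d = 4 * 2
  b = 6 - 6
  u = 4
  return b
After constant-fold (7 stmts):
  z = 6
  v = 4
  a = 30
  d = 8
  b = 0
  u = 4
  return b
After dead-code-elim (2 stmts):
  b = 0
  return b
Evaluate:
  z = 6  =>  z = 6
  v = 4  =>  v = 4
  a = 5 * z  =>  a = 30
  d = v * 2  =>  d = 8
  b = z - z  =>  b = 0
  u = v  =>  u = 4
  return b = 0

Answer: 0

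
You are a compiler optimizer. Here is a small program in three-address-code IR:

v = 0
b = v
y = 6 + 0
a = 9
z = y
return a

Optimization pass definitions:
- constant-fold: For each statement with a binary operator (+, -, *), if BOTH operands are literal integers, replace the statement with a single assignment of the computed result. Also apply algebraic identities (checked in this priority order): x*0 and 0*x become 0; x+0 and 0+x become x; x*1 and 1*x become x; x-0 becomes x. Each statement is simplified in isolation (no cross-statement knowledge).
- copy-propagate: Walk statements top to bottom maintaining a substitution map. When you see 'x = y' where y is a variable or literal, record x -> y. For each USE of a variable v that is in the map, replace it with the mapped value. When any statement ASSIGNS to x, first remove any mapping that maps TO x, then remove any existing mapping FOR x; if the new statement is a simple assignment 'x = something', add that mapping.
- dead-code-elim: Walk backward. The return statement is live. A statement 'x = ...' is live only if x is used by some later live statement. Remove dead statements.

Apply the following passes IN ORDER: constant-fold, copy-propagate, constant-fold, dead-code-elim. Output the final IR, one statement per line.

Initial IR:
  v = 0
  b = v
  y = 6 + 0
  a = 9
  z = y
  return a
After constant-fold (6 stmts):
  v = 0
  b = v
  y = 6
  a = 9
  z = y
  return a
After copy-propagate (6 stmts):
  v = 0
  b = 0
  y = 6
  a = 9
  z = 6
  return 9
After constant-fold (6 stmts):
  v = 0
  b = 0
  y = 6
  a = 9
  z = 6
  return 9
After dead-code-elim (1 stmts):
  return 9

Answer: return 9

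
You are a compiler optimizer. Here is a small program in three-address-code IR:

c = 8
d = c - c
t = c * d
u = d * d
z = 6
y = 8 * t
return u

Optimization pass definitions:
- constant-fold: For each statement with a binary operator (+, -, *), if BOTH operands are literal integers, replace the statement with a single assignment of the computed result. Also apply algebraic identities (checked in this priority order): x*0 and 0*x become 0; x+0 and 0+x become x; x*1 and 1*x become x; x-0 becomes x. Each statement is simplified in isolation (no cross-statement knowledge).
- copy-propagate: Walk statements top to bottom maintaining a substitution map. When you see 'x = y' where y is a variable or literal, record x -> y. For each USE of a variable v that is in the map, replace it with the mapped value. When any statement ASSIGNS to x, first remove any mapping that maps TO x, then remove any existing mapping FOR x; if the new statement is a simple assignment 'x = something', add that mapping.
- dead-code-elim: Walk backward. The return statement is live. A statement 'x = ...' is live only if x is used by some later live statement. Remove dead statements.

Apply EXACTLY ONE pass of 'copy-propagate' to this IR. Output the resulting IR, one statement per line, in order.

Answer: c = 8
d = 8 - 8
t = 8 * d
u = d * d
z = 6
y = 8 * t
return u

Derivation:
Applying copy-propagate statement-by-statement:
  [1] c = 8  (unchanged)
  [2] d = c - c  -> d = 8 - 8
  [3] t = c * d  -> t = 8 * d
  [4] u = d * d  (unchanged)
  [5] z = 6  (unchanged)
  [6] y = 8 * t  (unchanged)
  [7] return u  (unchanged)
Result (7 stmts):
  c = 8
  d = 8 - 8
  t = 8 * d
  u = d * d
  z = 6
  y = 8 * t
  return u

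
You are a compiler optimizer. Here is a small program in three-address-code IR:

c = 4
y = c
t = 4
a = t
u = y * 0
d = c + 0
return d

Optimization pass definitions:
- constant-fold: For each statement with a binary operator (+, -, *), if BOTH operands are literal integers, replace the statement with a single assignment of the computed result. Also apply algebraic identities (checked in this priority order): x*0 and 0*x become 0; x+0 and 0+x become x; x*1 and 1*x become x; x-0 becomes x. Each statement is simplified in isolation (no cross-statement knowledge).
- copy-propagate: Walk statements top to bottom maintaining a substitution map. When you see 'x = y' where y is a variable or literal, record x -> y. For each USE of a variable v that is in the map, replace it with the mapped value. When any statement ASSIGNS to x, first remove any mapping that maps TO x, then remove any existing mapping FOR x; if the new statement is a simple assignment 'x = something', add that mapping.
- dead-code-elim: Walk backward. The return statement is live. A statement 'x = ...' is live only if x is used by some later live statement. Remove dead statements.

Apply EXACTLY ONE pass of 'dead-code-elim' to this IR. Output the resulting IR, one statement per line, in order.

Answer: c = 4
d = c + 0
return d

Derivation:
Applying dead-code-elim statement-by-statement:
  [7] return d  -> KEEP (return); live=['d']
  [6] d = c + 0  -> KEEP; live=['c']
  [5] u = y * 0  -> DEAD (u not live)
  [4] a = t  -> DEAD (a not live)
  [3] t = 4  -> DEAD (t not live)
  [2] y = c  -> DEAD (y not live)
  [1] c = 4  -> KEEP; live=[]
Result (3 stmts):
  c = 4
  d = c + 0
  return d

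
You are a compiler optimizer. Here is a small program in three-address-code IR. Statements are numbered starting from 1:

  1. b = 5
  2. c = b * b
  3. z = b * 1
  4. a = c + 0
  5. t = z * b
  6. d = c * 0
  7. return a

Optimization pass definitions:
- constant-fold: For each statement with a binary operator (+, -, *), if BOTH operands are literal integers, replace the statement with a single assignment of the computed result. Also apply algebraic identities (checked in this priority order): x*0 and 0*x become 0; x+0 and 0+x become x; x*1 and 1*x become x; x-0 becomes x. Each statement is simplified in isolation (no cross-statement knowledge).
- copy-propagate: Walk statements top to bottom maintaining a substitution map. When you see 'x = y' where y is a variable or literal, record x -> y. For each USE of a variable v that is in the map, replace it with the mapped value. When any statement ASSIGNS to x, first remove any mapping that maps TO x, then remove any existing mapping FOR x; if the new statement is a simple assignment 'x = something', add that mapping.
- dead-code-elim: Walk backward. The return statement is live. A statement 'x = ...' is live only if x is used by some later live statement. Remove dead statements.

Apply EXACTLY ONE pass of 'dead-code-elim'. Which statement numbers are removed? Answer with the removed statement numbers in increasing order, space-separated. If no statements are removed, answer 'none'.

Answer: 3 5 6

Derivation:
Backward liveness scan:
Stmt 1 'b = 5': KEEP (b is live); live-in = []
Stmt 2 'c = b * b': KEEP (c is live); live-in = ['b']
Stmt 3 'z = b * 1': DEAD (z not in live set ['c'])
Stmt 4 'a = c + 0': KEEP (a is live); live-in = ['c']
Stmt 5 't = z * b': DEAD (t not in live set ['a'])
Stmt 6 'd = c * 0': DEAD (d not in live set ['a'])
Stmt 7 'return a': KEEP (return); live-in = ['a']
Removed statement numbers: [3, 5, 6]
Surviving IR:
  b = 5
  c = b * b
  a = c + 0
  return a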